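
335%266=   69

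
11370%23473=11370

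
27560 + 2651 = 30211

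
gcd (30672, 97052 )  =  4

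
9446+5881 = 15327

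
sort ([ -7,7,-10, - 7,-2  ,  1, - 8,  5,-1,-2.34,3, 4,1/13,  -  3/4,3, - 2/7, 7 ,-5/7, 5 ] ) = [-10, -8,-7,  -  7, - 2.34, - 2,-1,-3/4, - 5/7, - 2/7,1/13 , 1, 3  ,  3,4, 5, 5,7,  7 ]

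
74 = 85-11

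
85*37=3145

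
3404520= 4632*735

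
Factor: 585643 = 585643^1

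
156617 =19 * 8243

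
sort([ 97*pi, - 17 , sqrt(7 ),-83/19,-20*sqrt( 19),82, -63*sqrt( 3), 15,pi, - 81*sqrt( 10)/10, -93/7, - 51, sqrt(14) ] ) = [ - 63*sqrt( 3 ), - 20 * sqrt(19), - 51, - 81*sqrt( 10) /10, - 17, - 93/7,-83/19, sqrt(7), pi, sqrt( 14), 15, 82, 97*pi]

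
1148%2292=1148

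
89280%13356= 9144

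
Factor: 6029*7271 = 43836859 = 11^1 * 661^1*6029^1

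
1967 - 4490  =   - 2523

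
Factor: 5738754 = 2^1*3^1*7^1 *139^1 *983^1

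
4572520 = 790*5788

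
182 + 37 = 219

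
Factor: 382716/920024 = 2^( - 1 ) * 3^2*7^ ( - 2) * 2347^( - 1 ) * 10631^1 = 95679/230006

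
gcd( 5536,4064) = 32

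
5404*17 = 91868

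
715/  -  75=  - 143/15 = - 9.53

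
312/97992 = 13/4083 = 0.00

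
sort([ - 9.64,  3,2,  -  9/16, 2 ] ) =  [-9.64, - 9/16,2,2,3 ] 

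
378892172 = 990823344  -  611931172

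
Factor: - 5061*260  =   - 1315860 = - 2^2*3^1*5^1*7^1 * 13^1*241^1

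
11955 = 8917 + 3038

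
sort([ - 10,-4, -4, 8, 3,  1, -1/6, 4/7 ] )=[ - 10,-4,-4,  -  1/6,4/7, 1,3,  8 ] 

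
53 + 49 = 102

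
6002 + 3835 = 9837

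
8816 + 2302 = 11118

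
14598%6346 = 1906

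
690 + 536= 1226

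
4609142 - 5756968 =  - 1147826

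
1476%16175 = 1476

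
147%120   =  27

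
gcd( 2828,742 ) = 14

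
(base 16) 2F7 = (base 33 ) n0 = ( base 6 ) 3303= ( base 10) 759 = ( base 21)1F3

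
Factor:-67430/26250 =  - 6743/2625  =  - 3^ ( - 1) * 5^( - 3)*7^( - 1 )*11^1*613^1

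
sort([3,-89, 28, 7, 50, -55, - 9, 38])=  [ - 89, - 55, - 9,3,7, 28, 38 , 50 ] 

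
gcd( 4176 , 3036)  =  12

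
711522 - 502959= 208563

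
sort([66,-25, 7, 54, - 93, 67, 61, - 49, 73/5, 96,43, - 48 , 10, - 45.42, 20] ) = [ - 93,  -  49, - 48,-45.42 , - 25,7, 10, 73/5, 20,43, 54, 61, 66,67, 96] 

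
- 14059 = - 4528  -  9531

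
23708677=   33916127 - 10207450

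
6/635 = 6/635 = 0.01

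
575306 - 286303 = 289003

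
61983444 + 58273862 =120257306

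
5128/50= 102 + 14/25  =  102.56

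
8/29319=8/29319= 0.00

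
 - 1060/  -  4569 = 1060/4569  =  0.23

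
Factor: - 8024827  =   - 47^1 * 170741^1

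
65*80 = 5200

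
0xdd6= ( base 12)2072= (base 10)3542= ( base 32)3em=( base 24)63e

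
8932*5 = 44660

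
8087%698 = 409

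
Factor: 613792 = 2^5*19181^1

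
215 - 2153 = -1938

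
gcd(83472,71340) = 12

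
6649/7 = 6649/7 = 949.86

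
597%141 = 33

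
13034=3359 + 9675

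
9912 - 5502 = 4410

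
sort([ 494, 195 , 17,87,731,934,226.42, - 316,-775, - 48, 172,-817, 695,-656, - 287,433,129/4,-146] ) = [-817,-775,-656,  -  316 , - 287, - 146,-48,  17, 129/4,87, 172,195, 226.42 , 433 , 494,695,731,  934 ] 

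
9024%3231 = 2562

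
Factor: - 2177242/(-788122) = 59^(  -  1)*6679^( - 1)*1088621^1 = 1088621/394061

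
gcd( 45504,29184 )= 192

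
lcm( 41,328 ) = 328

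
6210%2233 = 1744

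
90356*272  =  24576832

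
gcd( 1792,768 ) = 256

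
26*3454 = 89804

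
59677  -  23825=35852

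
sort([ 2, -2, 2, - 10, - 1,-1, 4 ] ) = [-10,-2, - 1, - 1  ,  2, 2, 4 ] 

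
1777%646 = 485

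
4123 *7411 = 30555553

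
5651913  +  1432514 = 7084427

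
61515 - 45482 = 16033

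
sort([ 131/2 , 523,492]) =[ 131/2, 492,523] 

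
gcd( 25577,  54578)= 1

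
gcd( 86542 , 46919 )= 1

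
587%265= 57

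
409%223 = 186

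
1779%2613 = 1779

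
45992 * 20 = 919840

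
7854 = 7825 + 29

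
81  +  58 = 139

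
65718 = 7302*9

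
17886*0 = 0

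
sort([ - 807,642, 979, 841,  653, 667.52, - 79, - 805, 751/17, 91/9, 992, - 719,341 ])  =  [ - 807, - 805, - 719, - 79, 91/9 , 751/17,341, 642, 653,667.52, 841, 979 , 992 ] 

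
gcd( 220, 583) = 11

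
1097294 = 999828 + 97466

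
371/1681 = 371/1681= 0.22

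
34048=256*133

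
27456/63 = 9152/21 = 435.81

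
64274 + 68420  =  132694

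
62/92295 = 62/92295 = 0.00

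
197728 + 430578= 628306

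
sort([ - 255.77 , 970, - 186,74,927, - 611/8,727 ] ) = [ - 255.77 , - 186, - 611/8,74,727, 927,970 ] 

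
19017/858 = 22+47/286 = 22.16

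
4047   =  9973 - 5926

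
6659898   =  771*8638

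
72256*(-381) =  - 27529536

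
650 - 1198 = -548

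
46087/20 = 46087/20 = 2304.35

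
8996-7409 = 1587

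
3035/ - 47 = - 3035/47 = - 64.57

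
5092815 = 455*11193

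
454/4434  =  227/2217 = 0.10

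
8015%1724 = 1119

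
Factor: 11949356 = 2^2*43^1*69473^1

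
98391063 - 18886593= 79504470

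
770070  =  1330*579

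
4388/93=47 + 17/93 = 47.18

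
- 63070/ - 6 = 31535/3 = 10511.67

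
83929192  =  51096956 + 32832236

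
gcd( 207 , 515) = 1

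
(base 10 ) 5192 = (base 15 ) 1812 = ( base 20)cjc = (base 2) 1010001001000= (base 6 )40012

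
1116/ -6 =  - 186/1=-  186.00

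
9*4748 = 42732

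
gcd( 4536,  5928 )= 24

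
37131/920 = 40 + 331/920 = 40.36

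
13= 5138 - 5125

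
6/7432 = 3/3716= 0.00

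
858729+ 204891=1063620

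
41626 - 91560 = - 49934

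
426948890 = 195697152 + 231251738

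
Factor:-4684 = - 2^2 * 1171^1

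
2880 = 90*32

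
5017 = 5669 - 652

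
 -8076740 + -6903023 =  - 14979763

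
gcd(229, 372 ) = 1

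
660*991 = 654060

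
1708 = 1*1708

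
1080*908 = 980640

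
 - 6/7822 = -3/3911= - 0.00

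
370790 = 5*74158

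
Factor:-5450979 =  - 3^1*967^1*1879^1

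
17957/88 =204 +5/88 = 204.06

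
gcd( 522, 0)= 522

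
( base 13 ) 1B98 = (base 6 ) 31205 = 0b1000001010101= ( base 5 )113211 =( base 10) 4181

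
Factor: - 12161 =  - 12161^1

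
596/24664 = 149/6166 = 0.02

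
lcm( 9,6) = 18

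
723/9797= 723/9797 = 0.07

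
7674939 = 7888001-213062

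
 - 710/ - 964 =355/482= 0.74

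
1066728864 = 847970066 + 218758798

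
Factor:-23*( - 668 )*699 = 2^2 * 3^1 * 23^1*167^1*233^1 = 10739436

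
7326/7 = 7326/7= 1046.57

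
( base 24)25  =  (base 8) 65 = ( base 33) 1K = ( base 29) 1O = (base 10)53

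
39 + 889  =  928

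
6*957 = 5742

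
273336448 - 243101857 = 30234591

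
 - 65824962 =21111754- 86936716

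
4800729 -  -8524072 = 13324801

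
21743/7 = 3106  +  1/7 = 3106.14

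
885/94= 885/94 = 9.41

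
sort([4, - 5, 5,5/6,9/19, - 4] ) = [  -  5, - 4, 9/19,5/6, 4,5 ]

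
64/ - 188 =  - 16/47 =- 0.34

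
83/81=1 + 2/81 =1.02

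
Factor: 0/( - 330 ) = 0 = 0^1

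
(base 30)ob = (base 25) 146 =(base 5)10411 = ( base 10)731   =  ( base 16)2db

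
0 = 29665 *0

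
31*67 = 2077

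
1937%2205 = 1937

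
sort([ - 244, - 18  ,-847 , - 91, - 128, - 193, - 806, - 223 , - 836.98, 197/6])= [ - 847, - 836.98, - 806, - 244,  -  223, - 193 , - 128, - 91, - 18 , 197/6 ] 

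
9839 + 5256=15095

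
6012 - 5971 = 41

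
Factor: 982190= 2^1*5^1*11^1 * 8929^1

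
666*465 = 309690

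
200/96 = 2 + 1/12= 2.08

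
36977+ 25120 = 62097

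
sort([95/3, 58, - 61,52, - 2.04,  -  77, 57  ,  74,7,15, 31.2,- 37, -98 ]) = [- 98,-77, - 61,-37, - 2.04,7,15 , 31.2,95/3, 52,57,58,74 ] 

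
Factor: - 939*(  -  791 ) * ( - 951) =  - 706354299 = -3^2*  7^1*113^1*313^1*317^1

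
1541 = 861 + 680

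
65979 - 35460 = 30519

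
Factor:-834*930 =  -2^2*3^2 * 5^1*31^1*139^1 =- 775620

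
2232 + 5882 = 8114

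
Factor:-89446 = -2^1 * 7^1 * 6389^1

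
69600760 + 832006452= 901607212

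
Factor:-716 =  - 2^2 * 179^1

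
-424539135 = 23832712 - 448371847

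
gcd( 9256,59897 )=89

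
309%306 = 3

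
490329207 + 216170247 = 706499454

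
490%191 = 108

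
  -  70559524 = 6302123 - 76861647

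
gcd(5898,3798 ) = 6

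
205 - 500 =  - 295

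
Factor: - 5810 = -2^1*5^1*7^1*83^1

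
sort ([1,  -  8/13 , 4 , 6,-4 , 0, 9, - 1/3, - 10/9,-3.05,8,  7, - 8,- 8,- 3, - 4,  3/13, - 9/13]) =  [ - 8,-8, - 4, - 4, -3.05,-3, - 10/9, - 9/13, - 8/13, - 1/3,0,3/13,1, 4,6,7,8,9] 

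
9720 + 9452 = 19172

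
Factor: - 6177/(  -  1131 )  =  71/13 = 13^( - 1 ) *71^1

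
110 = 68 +42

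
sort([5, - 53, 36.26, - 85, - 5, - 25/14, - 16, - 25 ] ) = [  -  85,-53, - 25,  -  16, - 5, - 25/14, 5,36.26 ] 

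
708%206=90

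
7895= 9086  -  1191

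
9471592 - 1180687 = 8290905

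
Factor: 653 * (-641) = - 418573= - 641^1*653^1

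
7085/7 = 1012 + 1/7   =  1012.14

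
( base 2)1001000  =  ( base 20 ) 3C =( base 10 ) 72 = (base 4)1020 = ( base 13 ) 57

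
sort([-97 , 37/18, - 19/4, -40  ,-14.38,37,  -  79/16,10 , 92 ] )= [  -  97 , - 40,  -  14.38, - 79/16, - 19/4,  37/18, 10,37, 92 ]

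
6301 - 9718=-3417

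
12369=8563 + 3806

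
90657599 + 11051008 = 101708607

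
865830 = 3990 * 217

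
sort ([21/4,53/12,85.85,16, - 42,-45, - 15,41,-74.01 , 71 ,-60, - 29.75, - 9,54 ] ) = [  -  74.01,- 60,  -  45,- 42,  -  29.75,  -  15, - 9,53/12,21/4,16,41,54,71  ,  85.85]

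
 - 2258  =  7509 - 9767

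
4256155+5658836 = 9914991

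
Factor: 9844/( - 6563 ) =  - 2^2 * 23^1 * 107^1 * 6563^( - 1)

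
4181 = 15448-11267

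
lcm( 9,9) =9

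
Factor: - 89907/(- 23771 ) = 3^1*11^(- 1)*23^1*1303^1*2161^( - 1)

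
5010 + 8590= 13600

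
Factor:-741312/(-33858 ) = 2^5*  13^1*19^(-1)=416/19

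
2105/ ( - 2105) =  - 1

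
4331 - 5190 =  - 859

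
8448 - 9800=-1352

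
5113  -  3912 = 1201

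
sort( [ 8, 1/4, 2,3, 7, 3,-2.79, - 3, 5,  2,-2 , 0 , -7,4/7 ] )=[ - 7,-3,-2.79, - 2, 0,1/4, 4/7, 2, 2, 3, 3,5,7,  8]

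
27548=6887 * 4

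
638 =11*58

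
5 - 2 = 3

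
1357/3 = 1357/3 = 452.33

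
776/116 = 194/29 = 6.69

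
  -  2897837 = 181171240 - 184069077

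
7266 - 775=6491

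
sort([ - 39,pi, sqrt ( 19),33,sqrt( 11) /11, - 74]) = [ - 74, - 39 , sqrt( 11 ) /11,pi, sqrt( 19 ),33] 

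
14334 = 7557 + 6777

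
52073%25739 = 595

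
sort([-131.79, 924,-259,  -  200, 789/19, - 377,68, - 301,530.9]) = [-377,- 301,-259, - 200, - 131.79,789/19, 68, 530.9,  924]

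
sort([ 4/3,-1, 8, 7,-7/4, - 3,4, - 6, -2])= [ - 6, - 3,  -  2  ,-7/4, - 1,4/3, 4, 7, 8]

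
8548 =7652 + 896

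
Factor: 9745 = 5^1*1949^1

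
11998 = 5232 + 6766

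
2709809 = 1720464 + 989345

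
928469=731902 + 196567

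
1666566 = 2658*627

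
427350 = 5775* 74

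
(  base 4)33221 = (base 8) 1751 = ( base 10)1001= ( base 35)sl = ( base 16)3E9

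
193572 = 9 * 21508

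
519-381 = 138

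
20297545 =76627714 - 56330169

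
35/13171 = 35/13171 =0.00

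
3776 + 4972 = 8748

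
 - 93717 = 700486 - 794203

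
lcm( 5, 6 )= 30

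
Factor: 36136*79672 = 2879027392 = 2^6*23^1*433^1  *  4517^1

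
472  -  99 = 373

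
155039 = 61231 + 93808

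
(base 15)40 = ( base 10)60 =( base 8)74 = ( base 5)220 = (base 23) 2E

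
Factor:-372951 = -3^3*19^1*727^1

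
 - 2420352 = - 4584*528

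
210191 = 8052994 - 7842803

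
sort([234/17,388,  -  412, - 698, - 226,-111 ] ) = [ - 698,-412, - 226,-111,234/17,388]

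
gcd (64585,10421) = 1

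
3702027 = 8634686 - 4932659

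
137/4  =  137/4=34.25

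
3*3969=11907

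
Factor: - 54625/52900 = -95/92= - 2^( - 2) * 5^1*19^1*23^(-1)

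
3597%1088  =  333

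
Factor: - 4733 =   -  4733^1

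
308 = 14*22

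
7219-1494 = 5725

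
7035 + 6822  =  13857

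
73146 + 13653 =86799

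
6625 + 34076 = 40701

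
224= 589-365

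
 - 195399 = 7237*(-27)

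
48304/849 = 56 + 760/849  =  56.90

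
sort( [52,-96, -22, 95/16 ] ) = [  -  96, - 22,95/16,52]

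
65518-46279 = 19239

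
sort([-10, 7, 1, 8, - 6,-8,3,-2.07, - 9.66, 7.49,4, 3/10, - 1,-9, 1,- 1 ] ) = [ - 10,- 9.66,-9,-8, - 6,-2.07, - 1,  -  1 , 3/10, 1, 1, 3,4, 7, 7.49,8]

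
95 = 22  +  73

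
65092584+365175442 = 430268026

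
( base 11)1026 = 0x54F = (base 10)1359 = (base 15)609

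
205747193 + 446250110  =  651997303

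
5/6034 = 5/6034 = 0.00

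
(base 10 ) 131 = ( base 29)4F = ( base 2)10000011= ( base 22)5l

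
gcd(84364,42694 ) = 2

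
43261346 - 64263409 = -21002063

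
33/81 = 11/27 = 0.41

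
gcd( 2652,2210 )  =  442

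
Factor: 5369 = 7^1 * 13^1*59^1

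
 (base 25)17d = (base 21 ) 1hf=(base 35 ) N8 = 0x32d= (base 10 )813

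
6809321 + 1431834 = 8241155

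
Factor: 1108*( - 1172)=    - 2^4*277^1*293^1 = - 1298576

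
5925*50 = 296250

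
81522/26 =40761/13 = 3135.46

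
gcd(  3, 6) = 3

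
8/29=8/29 = 0.28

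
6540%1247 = 305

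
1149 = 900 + 249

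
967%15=7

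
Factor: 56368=2^4  *  13^1*271^1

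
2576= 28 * 92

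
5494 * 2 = 10988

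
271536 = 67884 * 4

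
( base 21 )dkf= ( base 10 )6168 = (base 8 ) 14030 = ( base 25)9LI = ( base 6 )44320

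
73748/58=1271+ 15/29=1271.52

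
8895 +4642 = 13537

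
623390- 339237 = 284153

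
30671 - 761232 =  - 730561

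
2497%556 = 273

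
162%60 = 42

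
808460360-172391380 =636068980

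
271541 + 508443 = 779984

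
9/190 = 9/190 = 0.05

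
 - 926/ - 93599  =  926/93599= 0.01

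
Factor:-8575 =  - 5^2 * 7^3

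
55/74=55/74  =  0.74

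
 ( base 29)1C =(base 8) 51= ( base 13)32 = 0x29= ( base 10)41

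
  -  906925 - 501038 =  - 1407963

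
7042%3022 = 998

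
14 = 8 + 6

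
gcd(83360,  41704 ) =8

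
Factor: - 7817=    - 7817^1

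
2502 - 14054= -11552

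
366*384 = 140544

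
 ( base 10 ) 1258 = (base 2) 10011101010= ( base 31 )19i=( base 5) 20013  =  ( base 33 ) 154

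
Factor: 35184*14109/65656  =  2^1*3^2*29^ ( - 1)*283^ (-1)*733^1 * 4703^1 = 62051382/8207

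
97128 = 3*32376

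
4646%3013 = 1633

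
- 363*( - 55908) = 20294604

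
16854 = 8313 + 8541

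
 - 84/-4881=28/1627=0.02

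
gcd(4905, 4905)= 4905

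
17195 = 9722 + 7473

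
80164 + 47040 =127204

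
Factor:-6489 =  - 3^2*7^1*103^1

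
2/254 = 1/127 = 0.01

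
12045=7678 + 4367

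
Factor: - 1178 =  - 2^1 * 19^1*  31^1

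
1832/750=2 + 166/375 =2.44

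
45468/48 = 3789/4 = 947.25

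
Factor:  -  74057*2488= - 184253816  =  -  2^3 * 103^1*311^1*719^1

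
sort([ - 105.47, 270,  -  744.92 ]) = [ - 744.92, - 105.47,270] 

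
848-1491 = -643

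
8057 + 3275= 11332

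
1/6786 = 1/6786 = 0.00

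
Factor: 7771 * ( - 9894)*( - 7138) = 548814223812 = 2^2*3^1*17^1*19^1 * 43^1*83^1*97^1*409^1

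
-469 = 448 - 917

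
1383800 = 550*2516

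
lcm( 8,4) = 8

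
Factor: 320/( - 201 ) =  - 2^6*3^( - 1)*5^1*67^(-1 ) 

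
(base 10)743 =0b1011100111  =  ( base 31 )NU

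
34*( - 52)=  - 1768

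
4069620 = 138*29490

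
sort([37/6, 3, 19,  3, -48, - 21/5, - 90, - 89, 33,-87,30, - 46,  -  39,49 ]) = [ - 90, - 89,-87,  -  48,-46, - 39,-21/5,3,  3,37/6,19, 30,33,49] 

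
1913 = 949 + 964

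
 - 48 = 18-66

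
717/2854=717/2854 = 0.25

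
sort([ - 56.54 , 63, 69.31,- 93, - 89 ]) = [ - 93, - 89, - 56.54, 63 , 69.31] 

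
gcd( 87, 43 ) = 1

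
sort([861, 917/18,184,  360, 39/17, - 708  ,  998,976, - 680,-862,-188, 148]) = [ -862,-708,- 680,-188,39/17, 917/18,148, 184,  360, 861, 976,998]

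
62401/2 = 62401/2=31200.50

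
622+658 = 1280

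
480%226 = 28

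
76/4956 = 19/1239 = 0.02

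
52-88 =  - 36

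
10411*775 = 8068525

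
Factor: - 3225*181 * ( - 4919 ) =3^1 * 5^2 * 43^1 * 181^1*4919^1= 2871343275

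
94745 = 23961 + 70784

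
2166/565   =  2166/565 = 3.83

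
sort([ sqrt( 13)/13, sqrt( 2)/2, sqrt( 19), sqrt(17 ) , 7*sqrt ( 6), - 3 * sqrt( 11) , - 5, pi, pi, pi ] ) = [ - 3*sqrt(11),  -  5, sqrt(13 ) /13, sqrt(2 ) /2, pi, pi,pi, sqrt( 17), sqrt( 19), 7*sqrt(6)]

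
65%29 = 7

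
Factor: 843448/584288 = 2^( - 2)*31^ ( - 1)*179^1 = 179/124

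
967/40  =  967/40 = 24.18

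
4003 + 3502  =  7505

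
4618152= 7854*588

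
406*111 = 45066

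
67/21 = 67/21 = 3.19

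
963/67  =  963/67 = 14.37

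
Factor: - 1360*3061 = - 2^4*5^1*17^1*3061^1 = -4162960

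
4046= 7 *578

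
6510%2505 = 1500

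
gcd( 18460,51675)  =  65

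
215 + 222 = 437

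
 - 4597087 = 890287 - 5487374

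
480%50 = 30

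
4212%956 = 388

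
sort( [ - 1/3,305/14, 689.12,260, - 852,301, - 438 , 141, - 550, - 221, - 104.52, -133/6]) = [ - 852, - 550, - 438, - 221, - 104.52,- 133/6,  -  1/3, 305/14 , 141,260, 301, 689.12]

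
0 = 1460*0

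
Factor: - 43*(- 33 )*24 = 2^3*3^2*11^1*43^1 = 34056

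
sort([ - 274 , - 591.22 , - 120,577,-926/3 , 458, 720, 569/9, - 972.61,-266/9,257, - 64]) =[-972.61, - 591.22, - 926/3,  -  274, - 120, - 64,-266/9, 569/9, 257 , 458,577, 720 ] 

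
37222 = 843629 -806407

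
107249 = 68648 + 38601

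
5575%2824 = 2751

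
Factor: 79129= 53^1*1493^1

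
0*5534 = 0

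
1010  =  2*505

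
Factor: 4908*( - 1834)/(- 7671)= 2^3*7^1*131^1*409^1*2557^(-1) = 3000424/2557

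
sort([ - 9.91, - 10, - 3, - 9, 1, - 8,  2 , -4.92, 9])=[ - 10, - 9.91, - 9, - 8, - 4.92, - 3, 1,2, 9] 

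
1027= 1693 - 666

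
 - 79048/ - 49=79048/49= 1613.22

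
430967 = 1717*251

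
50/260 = 5/26 = 0.19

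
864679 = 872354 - 7675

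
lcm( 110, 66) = 330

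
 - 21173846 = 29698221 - 50872067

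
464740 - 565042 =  - 100302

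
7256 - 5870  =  1386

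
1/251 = 1/251 = 0.00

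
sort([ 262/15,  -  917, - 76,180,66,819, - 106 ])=[ - 917, - 106, - 76, 262/15,66, 180, 819 ]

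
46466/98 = 3319/7 = 474.14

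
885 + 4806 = 5691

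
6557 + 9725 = 16282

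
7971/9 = 2657/3 = 885.67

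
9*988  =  8892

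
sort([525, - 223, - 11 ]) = [-223, - 11,525]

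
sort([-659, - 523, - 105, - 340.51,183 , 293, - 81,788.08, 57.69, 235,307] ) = [-659,  -  523,-340.51,-105,  -  81,57.69,183,235, 293 , 307,788.08]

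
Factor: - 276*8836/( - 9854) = 2^3*3^1 * 13^( - 1)*23^1*47^2*379^( - 1) = 1219368/4927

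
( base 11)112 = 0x86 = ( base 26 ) 54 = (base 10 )134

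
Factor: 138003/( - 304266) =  - 293/646 = - 2^( - 1)*17^ ( - 1 )*19^ ( - 1)*293^1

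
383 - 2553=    - 2170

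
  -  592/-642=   296/321 = 0.92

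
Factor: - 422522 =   -  2^1 * 19^1*11119^1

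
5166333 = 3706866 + 1459467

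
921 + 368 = 1289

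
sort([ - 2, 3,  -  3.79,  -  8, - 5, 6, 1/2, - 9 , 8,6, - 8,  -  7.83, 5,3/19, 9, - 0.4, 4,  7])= [ - 9,  -  8, -8,  -  7.83, - 5,  -  3.79, -2, - 0.4 , 3/19,1/2, 3,  4,5,6 , 6, 7, 8, 9]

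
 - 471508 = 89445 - 560953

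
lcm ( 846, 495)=46530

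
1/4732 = 1/4732 = 0.00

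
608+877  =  1485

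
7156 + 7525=14681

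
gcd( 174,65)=1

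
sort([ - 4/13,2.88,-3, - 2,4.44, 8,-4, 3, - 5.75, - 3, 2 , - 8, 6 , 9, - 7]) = [ - 8, - 7, -5.75, - 4, - 3, - 3 ,- 2,  -  4/13, 2 , 2.88, 3,4.44, 6, 8, 9]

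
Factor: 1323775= 5^2*52951^1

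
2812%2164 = 648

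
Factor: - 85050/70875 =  - 2^1*3^1*5^( - 1) = - 6/5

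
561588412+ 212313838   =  773902250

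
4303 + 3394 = 7697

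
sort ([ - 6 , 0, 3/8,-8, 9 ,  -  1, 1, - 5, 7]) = [ -8,-6, -5, - 1,0, 3/8, 1, 7, 9 ]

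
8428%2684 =376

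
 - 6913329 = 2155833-9069162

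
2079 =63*33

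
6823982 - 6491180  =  332802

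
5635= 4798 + 837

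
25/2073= 25/2073 =0.01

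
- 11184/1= -11184 = - 11184.00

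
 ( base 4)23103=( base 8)1323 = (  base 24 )163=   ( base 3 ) 222210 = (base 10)723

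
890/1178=445/589 = 0.76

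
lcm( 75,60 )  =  300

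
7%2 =1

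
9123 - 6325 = 2798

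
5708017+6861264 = 12569281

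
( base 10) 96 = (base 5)341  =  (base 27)3F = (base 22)48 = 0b1100000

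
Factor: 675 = 3^3*5^2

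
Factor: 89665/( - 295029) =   -  3^(- 3 )*5^1 * 7^( - 2 )*79^1*223^(-1 )*227^1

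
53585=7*7655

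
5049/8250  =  153/250 = 0.61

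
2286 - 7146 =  - 4860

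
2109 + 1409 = 3518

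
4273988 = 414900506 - 410626518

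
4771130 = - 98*( - 48685 ) 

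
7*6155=43085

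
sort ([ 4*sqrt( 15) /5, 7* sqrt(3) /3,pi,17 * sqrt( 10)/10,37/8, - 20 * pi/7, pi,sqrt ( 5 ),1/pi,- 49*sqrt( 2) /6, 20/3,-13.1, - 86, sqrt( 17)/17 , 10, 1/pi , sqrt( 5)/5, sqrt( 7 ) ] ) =[ - 86, - 13.1, - 49 * sqrt(2 ) /6, - 20 * pi/7, sqrt ( 17 )/17,1/pi,1/pi, sqrt(5 )/5,sqrt( 5 ),  sqrt(7),4*sqrt( 15 )/5,pi,pi, 7*sqrt(3 )/3, 37/8,17 * sqrt(10 ) /10, 20/3,10]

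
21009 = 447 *47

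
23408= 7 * 3344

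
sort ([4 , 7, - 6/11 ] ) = [-6/11,4,7]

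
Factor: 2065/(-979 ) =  - 5^1*7^1*11^(-1 )*59^1*89^(- 1)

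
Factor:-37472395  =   - 5^1 * 47^1*159457^1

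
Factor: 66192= 2^4*3^1*7^1*197^1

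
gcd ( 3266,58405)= 1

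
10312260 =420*24553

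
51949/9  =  5772+1/9 =5772.11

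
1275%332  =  279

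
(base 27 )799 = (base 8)12353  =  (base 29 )6AJ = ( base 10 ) 5355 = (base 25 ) 8E5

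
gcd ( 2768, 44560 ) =16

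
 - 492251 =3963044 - 4455295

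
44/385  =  4/35 = 0.11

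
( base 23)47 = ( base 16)63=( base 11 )90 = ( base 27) 3I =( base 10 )99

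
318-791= - 473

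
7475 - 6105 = 1370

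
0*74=0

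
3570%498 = 84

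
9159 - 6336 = 2823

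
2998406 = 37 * 81038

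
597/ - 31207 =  - 597/31207 = - 0.02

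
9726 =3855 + 5871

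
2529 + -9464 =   -  6935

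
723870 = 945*766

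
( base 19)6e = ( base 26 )4o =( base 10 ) 128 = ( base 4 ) 2000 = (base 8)200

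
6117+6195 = 12312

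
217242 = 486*447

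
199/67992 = 199/67992  =  0.00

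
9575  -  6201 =3374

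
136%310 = 136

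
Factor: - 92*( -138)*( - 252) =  - 2^5*3^3* 7^1*23^2 = - 3199392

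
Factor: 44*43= 1892  =  2^2*11^1*43^1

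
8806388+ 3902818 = 12709206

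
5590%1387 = 42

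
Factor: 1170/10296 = 2^ ( - 2) * 5^1*11^( - 1 ) = 5/44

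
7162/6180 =3581/3090 = 1.16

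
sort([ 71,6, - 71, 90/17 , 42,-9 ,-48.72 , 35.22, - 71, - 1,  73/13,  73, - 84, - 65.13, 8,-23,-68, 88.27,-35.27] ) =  [-84,-71, - 71,  -  68,-65.13,-48.72 , - 35.27, - 23 ,-9, - 1, 90/17, 73/13,6, 8 , 35.22, 42 , 71,73 , 88.27 ]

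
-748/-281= 2 + 186/281 = 2.66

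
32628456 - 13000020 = 19628436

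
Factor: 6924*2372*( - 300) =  - 4927118400  =  - 2^6*3^2*5^2  *577^1*593^1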